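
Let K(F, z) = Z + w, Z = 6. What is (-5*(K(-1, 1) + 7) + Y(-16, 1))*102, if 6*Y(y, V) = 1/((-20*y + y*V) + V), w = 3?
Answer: -2488783/305 ≈ -8159.9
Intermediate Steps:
K(F, z) = 9 (K(F, z) = 6 + 3 = 9)
Y(y, V) = 1/(6*(V - 20*y + V*y)) (Y(y, V) = 1/(6*((-20*y + y*V) + V)) = 1/(6*((-20*y + V*y) + V)) = 1/(6*(V - 20*y + V*y)))
(-5*(K(-1, 1) + 7) + Y(-16, 1))*102 = (-5*(9 + 7) + 1/(6*(1 - 20*(-16) + 1*(-16))))*102 = (-5*16 + 1/(6*(1 + 320 - 16)))*102 = (-80 + (⅙)/305)*102 = (-80 + (⅙)*(1/305))*102 = (-80 + 1/1830)*102 = -146399/1830*102 = -2488783/305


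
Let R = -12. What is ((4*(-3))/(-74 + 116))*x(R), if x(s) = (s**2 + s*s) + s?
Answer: -552/7 ≈ -78.857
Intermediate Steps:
x(s) = s + 2*s**2 (x(s) = (s**2 + s**2) + s = 2*s**2 + s = s + 2*s**2)
((4*(-3))/(-74 + 116))*x(R) = ((4*(-3))/(-74 + 116))*(-12*(1 + 2*(-12))) = (-12/42)*(-12*(1 - 24)) = ((1/42)*(-12))*(-12*(-23)) = -2/7*276 = -552/7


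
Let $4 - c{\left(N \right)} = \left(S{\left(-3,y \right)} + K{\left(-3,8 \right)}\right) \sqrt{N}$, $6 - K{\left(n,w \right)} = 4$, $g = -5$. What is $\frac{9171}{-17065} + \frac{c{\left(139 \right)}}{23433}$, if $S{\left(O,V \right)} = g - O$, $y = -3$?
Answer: $- \frac{214835783}{399884145} \approx -0.53724$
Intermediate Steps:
$K{\left(n,w \right)} = 2$ ($K{\left(n,w \right)} = 6 - 4 = 2$)
$S{\left(O,V \right)} = -5 - O$
$c{\left(N \right)} = 4$ ($c{\left(N \right)} = 4 - \left(\left(-5 - -3\right) + 2\right) \sqrt{N} = 4 - \left(\left(-5 + 3\right) + 2\right) \sqrt{N} = 4 - \left(-2 + 2\right) \sqrt{N} = 4 - 0 \sqrt{N} = 4 - 0 = 4 + 0 = 4$)
$\frac{9171}{-17065} + \frac{c{\left(139 \right)}}{23433} = \frac{9171}{-17065} + \frac{4}{23433} = 9171 \left(- \frac{1}{17065}\right) + 4 \cdot \frac{1}{23433} = - \frac{9171}{17065} + \frac{4}{23433} = - \frac{214835783}{399884145}$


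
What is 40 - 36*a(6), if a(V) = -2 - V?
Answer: 328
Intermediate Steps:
40 - 36*a(6) = 40 - 36*(-2 - 1*6) = 40 - 36*(-2 - 6) = 40 - 36*(-8) = 40 + 288 = 328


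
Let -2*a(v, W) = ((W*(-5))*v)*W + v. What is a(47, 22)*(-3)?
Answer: -341079/2 ≈ -1.7054e+5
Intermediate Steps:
a(v, W) = -v/2 + 5*v*W**2/2 (a(v, W) = -(((W*(-5))*v)*W + v)/2 = -(((-5*W)*v)*W + v)/2 = -((-5*W*v)*W + v)/2 = -(-5*v*W**2 + v)/2 = -(v - 5*v*W**2)/2 = -v/2 + 5*v*W**2/2)
a(47, 22)*(-3) = ((1/2)*47*(-1 + 5*22**2))*(-3) = ((1/2)*47*(-1 + 5*484))*(-3) = ((1/2)*47*(-1 + 2420))*(-3) = ((1/2)*47*2419)*(-3) = (113693/2)*(-3) = -341079/2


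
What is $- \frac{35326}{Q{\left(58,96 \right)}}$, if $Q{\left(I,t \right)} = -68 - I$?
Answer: $\frac{17663}{63} \approx 280.37$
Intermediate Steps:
$- \frac{35326}{Q{\left(58,96 \right)}} = - \frac{35326}{-68 - 58} = - \frac{35326}{-126} = \left(-35326\right) \left(- \frac{1}{126}\right) = \frac{17663}{63}$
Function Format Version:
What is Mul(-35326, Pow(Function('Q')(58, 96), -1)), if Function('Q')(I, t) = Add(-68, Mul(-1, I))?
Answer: Rational(17663, 63) ≈ 280.37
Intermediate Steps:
Mul(-35326, Pow(Function('Q')(58, 96), -1)) = Mul(-35326, Pow(Add(-68, Mul(-1, 58)), -1)) = Mul(-35326, Pow(Add(-68, -58), -1)) = Mul(-35326, Pow(-126, -1)) = Mul(-35326, Rational(-1, 126)) = Rational(17663, 63)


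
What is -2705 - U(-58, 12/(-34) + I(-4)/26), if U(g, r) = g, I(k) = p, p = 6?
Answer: -2647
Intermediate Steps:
I(k) = 6
-2705 - U(-58, 12/(-34) + I(-4)/26) = -2705 - 1*(-58) = -2705 + 58 = -2647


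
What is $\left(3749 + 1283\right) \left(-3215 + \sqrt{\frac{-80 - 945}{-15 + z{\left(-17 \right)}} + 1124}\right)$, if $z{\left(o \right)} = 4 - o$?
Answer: $-16177880 + \frac{2516 \sqrt{34314}}{3} \approx -1.6023 \cdot 10^{7}$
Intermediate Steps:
$\left(3749 + 1283\right) \left(-3215 + \sqrt{\frac{-80 - 945}{-15 + z{\left(-17 \right)}} + 1124}\right) = \left(3749 + 1283\right) \left(-3215 + \sqrt{\frac{-80 - 945}{-15 + \left(4 - -17\right)} + 1124}\right) = 5032 \left(-3215 + \sqrt{- \frac{1025}{-15 + \left(4 + 17\right)} + 1124}\right) = 5032 \left(-3215 + \sqrt{- \frac{1025}{-15 + 21} + 1124}\right) = 5032 \left(-3215 + \sqrt{- \frac{1025}{6} + 1124}\right) = 5032 \left(-3215 + \sqrt{\frac{5719}{6}}\right) = 5032 \left(-3215 + \frac{\sqrt{34314}}{6}\right) = -16177880 + \frac{2516 \sqrt{34314}}{3}$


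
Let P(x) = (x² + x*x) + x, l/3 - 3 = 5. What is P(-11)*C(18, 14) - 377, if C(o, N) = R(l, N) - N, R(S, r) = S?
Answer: 1933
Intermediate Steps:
l = 24 (l = 9 + 3*5 = 9 + 15 = 24)
P(x) = x + 2*x² (P(x) = (x² + x²) + x = 2*x² + x = x + 2*x²)
C(o, N) = 24 - N
P(-11)*C(18, 14) - 377 = (-11*(1 + 2*(-11)))*(24 - 1*14) - 377 = (-11*(1 - 22))*(24 - 14) - 377 = -11*(-21)*10 - 377 = 231*10 - 377 = 2310 - 377 = 1933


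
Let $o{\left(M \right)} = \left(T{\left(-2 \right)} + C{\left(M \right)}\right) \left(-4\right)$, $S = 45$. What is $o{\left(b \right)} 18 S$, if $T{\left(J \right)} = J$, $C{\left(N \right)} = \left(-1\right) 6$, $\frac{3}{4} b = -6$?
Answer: $25920$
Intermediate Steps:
$b = -8$ ($b = \frac{4}{3} \left(-6\right) = -8$)
$C{\left(N \right)} = -6$
$o{\left(M \right)} = 32$ ($o{\left(M \right)} = \left(-2 - 6\right) \left(-4\right) = \left(-8\right) \left(-4\right) = 32$)
$o{\left(b \right)} 18 S = 32 \cdot 18 \cdot 45 = 576 \cdot 45 = 25920$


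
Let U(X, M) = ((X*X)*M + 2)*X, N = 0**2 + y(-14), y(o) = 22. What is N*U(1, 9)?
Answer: 242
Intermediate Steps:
N = 22 (N = 0**2 + 22 = 0 + 22 = 22)
U(X, M) = X*(2 + M*X**2) (U(X, M) = (X**2*M + 2)*X = (M*X**2 + 2)*X = (2 + M*X**2)*X = X*(2 + M*X**2))
N*U(1, 9) = 22*(1*(2 + 9*1**2)) = 22*(1*(2 + 9*1)) = 22*(1*(2 + 9)) = 22*(1*11) = 22*11 = 242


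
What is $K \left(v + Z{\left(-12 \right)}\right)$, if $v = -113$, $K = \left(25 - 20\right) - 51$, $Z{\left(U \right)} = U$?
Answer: $5750$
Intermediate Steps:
$K = -46$ ($K = 5 - 51 = -46$)
$K \left(v + Z{\left(-12 \right)}\right) = - 46 \left(-113 - 12\right) = \left(-46\right) \left(-125\right) = 5750$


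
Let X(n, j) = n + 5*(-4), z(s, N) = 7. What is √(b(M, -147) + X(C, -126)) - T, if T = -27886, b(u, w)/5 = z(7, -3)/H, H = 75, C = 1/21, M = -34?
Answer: 27886 + I*√23870/35 ≈ 27886.0 + 4.4143*I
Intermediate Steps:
C = 1/21 ≈ 0.047619
b(u, w) = 7/15 (b(u, w) = 5*(7/75) = 7/15)
X(n, j) = -20 + n (X(n, j) = n - 20 = -20 + n)
√(b(M, -147) + X(C, -126)) - T = √(7/15 + (-20 + 1/21)) - 1*(-27886) = √(7/15 - 419/21) + 27886 = √(-682/35) + 27886 = I*√23870/35 + 27886 = 27886 + I*√23870/35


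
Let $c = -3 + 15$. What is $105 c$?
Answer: $1260$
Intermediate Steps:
$c = 12$
$105 c = 105 \cdot 12 = 1260$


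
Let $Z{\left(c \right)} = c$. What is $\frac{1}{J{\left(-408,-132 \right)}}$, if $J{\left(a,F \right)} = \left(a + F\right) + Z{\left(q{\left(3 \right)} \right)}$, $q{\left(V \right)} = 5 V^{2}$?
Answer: $- \frac{1}{495} \approx -0.0020202$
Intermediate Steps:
$J{\left(a,F \right)} = 45 + F + a$ ($J{\left(a,F \right)} = \left(a + F\right) + 5 \cdot 3^{2} = \left(F + a\right) + 5 \cdot 9 = \left(F + a\right) + 45 = 45 + F + a$)
$\frac{1}{J{\left(-408,-132 \right)}} = \frac{1}{45 - 132 - 408} = \frac{1}{-495} = - \frac{1}{495}$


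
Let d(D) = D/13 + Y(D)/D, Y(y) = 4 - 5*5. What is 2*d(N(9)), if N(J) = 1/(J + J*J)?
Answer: -2211299/585 ≈ -3780.0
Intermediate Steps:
N(J) = 1/(J + J**2)
Y(y) = -21 (Y(y) = 4 - 25 = -21)
d(D) = -21/D + D/13 (d(D) = D/13 - 21/D = -21/D + D/13)
2*d(N(9)) = 2*(-21/(1/(9*(1 + 9))) + (1/(9*(1 + 9)))/13) = 2*(-21/((1/9)/10) + ((1/9)/10)/13) = 2*(-21/((1/9)*(1/10)) + ((1/9)*(1/10))/13) = 2*(-21/1/90 + (1/13)*(1/90)) = 2*(-21*90 + 1/1170) = 2*(-1890 + 1/1170) = 2*(-2211299/1170) = -2211299/585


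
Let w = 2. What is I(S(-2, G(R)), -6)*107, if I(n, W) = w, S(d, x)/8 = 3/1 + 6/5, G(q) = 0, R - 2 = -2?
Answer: 214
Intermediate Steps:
R = 0 (R = 2 - 2 = 0)
S(d, x) = 168/5 (S(d, x) = 8*(3/1 + 6/5) = 8*(3*1 + 6*(1/5)) = 8*(3 + 6/5) = 8*(21/5) = 168/5)
I(n, W) = 2
I(S(-2, G(R)), -6)*107 = 2*107 = 214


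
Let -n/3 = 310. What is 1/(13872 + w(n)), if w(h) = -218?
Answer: 1/13654 ≈ 7.3239e-5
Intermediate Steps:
n = -930 (n = -3*310 = -930)
1/(13872 + w(n)) = 1/(13872 - 218) = 1/13654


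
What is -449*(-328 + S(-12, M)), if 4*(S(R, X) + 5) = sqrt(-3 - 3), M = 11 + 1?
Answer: 149517 - 449*I*sqrt(6)/4 ≈ 1.4952e+5 - 274.96*I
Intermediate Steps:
M = 12
S(R, X) = -5 + I*sqrt(6)/4 (S(R, X) = -5 + sqrt(-3 - 3)/4 = -5 + sqrt(-6)/4 = -5 + (I*sqrt(6))/4 = -5 + I*sqrt(6)/4)
-449*(-328 + S(-12, M)) = -449*(-328 + (-5 + I*sqrt(6)/4)) = -449*(-333 + I*sqrt(6)/4) = 149517 - 449*I*sqrt(6)/4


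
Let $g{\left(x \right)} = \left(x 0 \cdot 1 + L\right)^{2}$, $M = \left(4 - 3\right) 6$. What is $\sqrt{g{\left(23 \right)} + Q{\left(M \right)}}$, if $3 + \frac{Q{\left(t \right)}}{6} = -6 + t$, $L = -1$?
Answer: $i \sqrt{17} \approx 4.1231 i$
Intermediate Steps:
$M = 6$ ($M = 1 \cdot 6 = 6$)
$Q{\left(t \right)} = -54 + 6 t$ ($Q{\left(t \right)} = -18 + 6 \left(-6 + t\right) = -18 + \left(-36 + 6 t\right) = -54 + 6 t$)
$g{\left(x \right)} = 1$ ($g{\left(x \right)} = \left(x 0 \cdot 1 - 1\right)^{2} = \left(0 \cdot 1 - 1\right)^{2} = \left(0 - 1\right)^{2} = \left(-1\right)^{2} = 1$)
$\sqrt{g{\left(23 \right)} + Q{\left(M \right)}} = \sqrt{1 + \left(-54 + 6 \cdot 6\right)} = \sqrt{1 + \left(-54 + 36\right)} = \sqrt{1 - 18} = \sqrt{-17} = i \sqrt{17}$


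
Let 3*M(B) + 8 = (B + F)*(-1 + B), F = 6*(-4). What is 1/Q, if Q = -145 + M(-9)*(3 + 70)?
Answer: 3/23071 ≈ 0.00013003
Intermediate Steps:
F = -24
M(B) = -8/3 + (-1 + B)*(-24 + B)/3 (M(B) = -8/3 + ((B - 24)*(-1 + B))/3 = -8/3 + ((-24 + B)*(-1 + B))/3 = -8/3 + ((-1 + B)*(-24 + B))/3 = -8/3 + (-1 + B)*(-24 + B)/3)
Q = 23071/3 (Q = -145 + (16/3 - 25/3*(-9) + (⅓)*(-9)²)*(3 + 70) = -145 + (16/3 + 75 + (⅓)*81)*73 = -145 + (16/3 + 75 + 27)*73 = -145 + (322/3)*73 = -145 + 23506/3 = 23071/3 ≈ 7690.3)
1/Q = 1/(23071/3) = 3/23071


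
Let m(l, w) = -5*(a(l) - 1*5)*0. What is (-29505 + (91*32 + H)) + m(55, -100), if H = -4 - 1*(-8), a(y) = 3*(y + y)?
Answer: -26589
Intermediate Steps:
a(y) = 6*y (a(y) = 3*(2*y) = 6*y)
H = 4 (H = -4 + 8 = 4)
m(l, w) = 0 (m(l, w) = -5*(6*l - 1*5)*0 = -5*(6*l - 5)*0 = -5*(-5 + 6*l)*0 = (25 - 30*l)*0 = 0)
(-29505 + (91*32 + H)) + m(55, -100) = (-29505 + (91*32 + 4)) + 0 = (-29505 + (2912 + 4)) + 0 = (-29505 + 2916) + 0 = -26589 + 0 = -26589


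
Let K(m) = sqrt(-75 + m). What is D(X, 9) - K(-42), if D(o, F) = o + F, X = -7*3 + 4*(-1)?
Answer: -16 - 3*I*sqrt(13) ≈ -16.0 - 10.817*I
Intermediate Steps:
X = -25 (X = -21 - 4 = -25)
D(o, F) = F + o
D(X, 9) - K(-42) = (9 - 25) - sqrt(-75 - 42) = -16 - sqrt(-117) = -16 - 3*I*sqrt(13)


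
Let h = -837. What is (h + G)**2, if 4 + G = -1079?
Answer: 3686400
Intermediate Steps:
G = -1083 (G = -4 - 1079 = -1083)
(h + G)**2 = (-837 - 1083)**2 = (-1920)**2 = 3686400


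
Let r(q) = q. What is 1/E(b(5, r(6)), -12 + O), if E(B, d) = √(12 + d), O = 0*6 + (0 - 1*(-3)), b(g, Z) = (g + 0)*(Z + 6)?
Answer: √3/3 ≈ 0.57735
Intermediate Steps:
b(g, Z) = g*(6 + Z)
O = 3 (O = 0 + (0 + 3) = 0 + 3 = 3)
1/E(b(5, r(6)), -12 + O) = 1/(√(12 + (-12 + 3))) = 1/(√(12 - 9)) = 1/(√3) = √3/3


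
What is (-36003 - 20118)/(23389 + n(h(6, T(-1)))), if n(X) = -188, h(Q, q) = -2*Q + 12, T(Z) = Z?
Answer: -56121/23201 ≈ -2.4189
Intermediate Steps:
h(Q, q) = 12 - 2*Q
(-36003 - 20118)/(23389 + n(h(6, T(-1)))) = (-36003 - 20118)/(23389 - 188) = -56121/23201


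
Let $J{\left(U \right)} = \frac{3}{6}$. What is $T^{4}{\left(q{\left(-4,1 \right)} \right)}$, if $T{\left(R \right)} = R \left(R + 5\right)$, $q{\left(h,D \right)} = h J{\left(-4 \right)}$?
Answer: $1296$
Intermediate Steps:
$J{\left(U \right)} = \frac{1}{2}$ ($J{\left(U \right)} = 3 \cdot \frac{1}{6} = \frac{1}{2}$)
$q{\left(h,D \right)} = \frac{h}{2}$ ($q{\left(h,D \right)} = h \frac{1}{2} = \frac{h}{2}$)
$T{\left(R \right)} = R \left(5 + R\right)$
$T^{4}{\left(q{\left(-4,1 \right)} \right)} = \left(\frac{1}{2} \left(-4\right) \left(5 + \frac{1}{2} \left(-4\right)\right)\right)^{4} = \left(- 2 \left(5 - 2\right)\right)^{4} = \left(\left(-2\right) 3\right)^{4} = \left(-6\right)^{4} = 1296$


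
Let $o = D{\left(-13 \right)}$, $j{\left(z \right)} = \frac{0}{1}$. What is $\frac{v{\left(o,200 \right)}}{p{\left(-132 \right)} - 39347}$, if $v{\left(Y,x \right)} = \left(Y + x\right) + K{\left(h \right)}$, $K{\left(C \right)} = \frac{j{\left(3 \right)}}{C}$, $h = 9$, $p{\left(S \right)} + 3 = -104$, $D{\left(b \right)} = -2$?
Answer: $- \frac{99}{19727} \approx -0.0050185$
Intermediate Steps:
$j{\left(z \right)} = 0$ ($j{\left(z \right)} = 0 \cdot 1 = 0$)
$o = -2$
$p{\left(S \right)} = -107$ ($p{\left(S \right)} = -3 - 104 = -107$)
$K{\left(C \right)} = 0$ ($K{\left(C \right)} = \frac{0}{C} = 0$)
$v{\left(Y,x \right)} = Y + x$ ($v{\left(Y,x \right)} = \left(Y + x\right) + 0 = Y + x$)
$\frac{v{\left(o,200 \right)}}{p{\left(-132 \right)} - 39347} = \frac{-2 + 200}{-107 - 39347} = \frac{198}{-107 - 39347} = \frac{198}{-39454} = 198 \left(- \frac{1}{39454}\right) = - \frac{99}{19727}$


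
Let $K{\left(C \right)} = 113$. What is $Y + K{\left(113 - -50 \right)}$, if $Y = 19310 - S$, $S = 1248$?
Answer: $18175$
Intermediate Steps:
$Y = 18062$ ($Y = 19310 - 1248 = 18062$)
$Y + K{\left(113 - -50 \right)} = 18062 + 113 = 18175$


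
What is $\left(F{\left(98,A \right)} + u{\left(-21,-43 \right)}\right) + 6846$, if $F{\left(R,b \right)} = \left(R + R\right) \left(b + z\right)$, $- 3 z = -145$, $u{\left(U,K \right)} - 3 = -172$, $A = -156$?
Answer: $- \frac{43277}{3} \approx -14426.0$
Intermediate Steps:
$u{\left(U,K \right)} = -169$ ($u{\left(U,K \right)} = 3 - 172 = -169$)
$z = \frac{145}{3}$ ($z = \left(- \frac{1}{3}\right) \left(-145\right) = \frac{145}{3} \approx 48.333$)
$F{\left(R,b \right)} = 2 R \left(\frac{145}{3} + b\right)$ ($F{\left(R,b \right)} = \left(R + R\right) \left(b + \frac{145}{3}\right) = 2 R \left(\frac{145}{3} + b\right)$)
$\left(F{\left(98,A \right)} + u{\left(-21,-43 \right)}\right) + 6846 = \left(\frac{2}{3} \cdot 98 \left(145 + 3 \left(-156\right)\right) - 169\right) + 6846 = \left(\frac{2}{3} \cdot 98 \left(145 - 468\right) - 169\right) + 6846 = \left(\frac{2}{3} \cdot 98 \left(-323\right) - 169\right) + 6846 = \left(- \frac{63308}{3} - 169\right) + 6846 = - \frac{63815}{3} + 6846 = - \frac{43277}{3}$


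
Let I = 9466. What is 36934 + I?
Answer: 46400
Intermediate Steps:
36934 + I = 36934 + 9466 = 46400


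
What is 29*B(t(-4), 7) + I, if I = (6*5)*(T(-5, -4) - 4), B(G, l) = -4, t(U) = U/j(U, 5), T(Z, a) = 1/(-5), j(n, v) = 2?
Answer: -242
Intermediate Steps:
T(Z, a) = -⅕
t(U) = U/2
I = -126 (I = (6*5)*(-⅕ - 4) = 30*(-21/5) = -126)
29*B(t(-4), 7) + I = 29*(-4) - 126 = -116 - 126 = -242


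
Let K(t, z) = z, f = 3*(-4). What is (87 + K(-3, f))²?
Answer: 5625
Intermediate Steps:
f = -12
(87 + K(-3, f))² = (87 - 12)² = 75² = 5625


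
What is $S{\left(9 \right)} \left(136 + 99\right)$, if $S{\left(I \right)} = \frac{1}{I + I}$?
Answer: $\frac{235}{18} \approx 13.056$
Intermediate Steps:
$S{\left(I \right)} = \frac{1}{2 I}$
$S{\left(9 \right)} \left(136 + 99\right) = \frac{1}{2 \cdot 9} \left(136 + 99\right) = \frac{1}{2} \cdot \frac{1}{9} \cdot 235 = \frac{1}{18} \cdot 235 = \frac{235}{18}$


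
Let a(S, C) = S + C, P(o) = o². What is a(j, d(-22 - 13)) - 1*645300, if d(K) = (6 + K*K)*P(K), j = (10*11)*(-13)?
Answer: 861245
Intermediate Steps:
j = -1430 (j = 110*(-13) = -1430)
d(K) = K²*(6 + K²) (d(K) = (6 + K*K)*K² = (6 + K²)*K² = K²*(6 + K²))
a(S, C) = C + S
a(j, d(-22 - 13)) - 1*645300 = ((-22 - 13)²*(6 + (-22 - 13)²) - 1430) - 1*645300 = ((-35)²*(6 + (-35)²) - 1430) - 645300 = (1225*(6 + 1225) - 1430) - 645300 = (1225*1231 - 1430) - 645300 = (1507975 - 1430) - 645300 = 1506545 - 645300 = 861245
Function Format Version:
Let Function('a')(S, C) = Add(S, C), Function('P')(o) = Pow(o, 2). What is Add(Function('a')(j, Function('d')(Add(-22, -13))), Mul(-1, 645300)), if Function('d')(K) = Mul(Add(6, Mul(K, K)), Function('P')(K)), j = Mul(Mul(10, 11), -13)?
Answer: 861245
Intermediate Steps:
j = -1430 (j = Mul(110, -13) = -1430)
Function('d')(K) = Mul(Pow(K, 2), Add(6, Pow(K, 2))) (Function('d')(K) = Mul(Add(6, Mul(K, K)), Pow(K, 2)) = Mul(Add(6, Pow(K, 2)), Pow(K, 2)) = Mul(Pow(K, 2), Add(6, Pow(K, 2))))
Function('a')(S, C) = Add(C, S)
Add(Function('a')(j, Function('d')(Add(-22, -13))), Mul(-1, 645300)) = Add(Add(Mul(Pow(Add(-22, -13), 2), Add(6, Pow(Add(-22, -13), 2))), -1430), Mul(-1, 645300)) = Add(Add(Mul(Pow(-35, 2), Add(6, Pow(-35, 2))), -1430), -645300) = Add(Add(Mul(1225, Add(6, 1225)), -1430), -645300) = Add(Add(Mul(1225, 1231), -1430), -645300) = Add(Add(1507975, -1430), -645300) = Add(1506545, -645300) = 861245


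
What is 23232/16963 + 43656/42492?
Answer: 143975906/60065983 ≈ 2.3970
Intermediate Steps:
23232/16963 + 43656/42492 = 23232*(1/16963) + 43656*(1/42492) = 23232/16963 + 3638/3541 = 143975906/60065983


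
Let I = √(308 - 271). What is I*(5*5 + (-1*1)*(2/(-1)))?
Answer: 27*√37 ≈ 164.23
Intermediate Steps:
I = √37 ≈ 6.0828
I*(5*5 + (-1*1)*(2/(-1))) = √37*(5*5 + (-1*1)*(2/(-1))) = √37*(25 - 2*(-1)) = √37*(25 - 1*(-2)) = √37*(25 + 2) = √37*27 = 27*√37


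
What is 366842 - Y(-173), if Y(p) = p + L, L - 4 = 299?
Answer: 366712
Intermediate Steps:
L = 303 (L = 4 + 299 = 303)
Y(p) = 303 + p (Y(p) = p + 303 = 303 + p)
366842 - Y(-173) = 366842 - (303 - 173) = 366842 - 1*130 = 366842 - 130 = 366712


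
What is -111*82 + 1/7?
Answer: -63713/7 ≈ -9101.9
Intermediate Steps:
-111*82 + 1/7 = -9102 + ⅐ = -63713/7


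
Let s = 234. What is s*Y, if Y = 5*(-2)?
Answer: -2340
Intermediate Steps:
Y = -10
s*Y = 234*(-10) = -2340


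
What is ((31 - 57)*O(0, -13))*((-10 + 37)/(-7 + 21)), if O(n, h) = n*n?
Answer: 0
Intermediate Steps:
O(n, h) = n**2
((31 - 57)*O(0, -13))*((-10 + 37)/(-7 + 21)) = ((31 - 57)*0**2)*((-10 + 37)/(-7 + 21)) = (-26*0)*(27/14) = 0*(27*(1/14)) = 0*(27/14) = 0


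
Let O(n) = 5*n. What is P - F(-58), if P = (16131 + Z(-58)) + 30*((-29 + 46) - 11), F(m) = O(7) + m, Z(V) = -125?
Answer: 16209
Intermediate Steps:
F(m) = 35 + m (F(m) = 5*7 + m = 35 + m)
P = 16186 (P = (16131 - 125) + 30*((-29 + 46) - 11) = 16006 + 30*(17 - 11) = 16006 + 30*6 = 16006 + 180 = 16186)
P - F(-58) = 16186 - (35 - 58) = 16186 - 1*(-23) = 16186 + 23 = 16209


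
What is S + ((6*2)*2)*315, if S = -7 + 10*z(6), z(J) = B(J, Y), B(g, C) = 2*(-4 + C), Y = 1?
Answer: 7493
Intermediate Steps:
B(g, C) = -8 + 2*C
z(J) = -6 (z(J) = -8 + 2*1 = -8 + 2 = -6)
S = -67 (S = -7 + 10*(-6) = -7 - 60 = -67)
S + ((6*2)*2)*315 = -67 + ((6*2)*2)*315 = -67 + (12*2)*315 = -67 + 24*315 = -67 + 7560 = 7493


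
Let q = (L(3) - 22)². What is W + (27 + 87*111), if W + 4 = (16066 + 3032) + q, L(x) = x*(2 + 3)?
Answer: 28827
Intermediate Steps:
L(x) = 5*x (L(x) = x*5 = 5*x)
q = 49 (q = (5*3 - 22)² = (15 - 22)² = (-7)² = 49)
W = 19143 (W = -4 + ((16066 + 3032) + 49) = -4 + (19098 + 49) = -4 + 19147 = 19143)
W + (27 + 87*111) = 19143 + (27 + 87*111) = 19143 + (27 + 9657) = 19143 + 9684 = 28827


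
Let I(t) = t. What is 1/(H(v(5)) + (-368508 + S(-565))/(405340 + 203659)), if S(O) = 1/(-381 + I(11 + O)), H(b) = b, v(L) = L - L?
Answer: -569414065/344554981 ≈ -1.6526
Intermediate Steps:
v(L) = 0
S(O) = 1/(-370 + O) (S(O) = 1/(-381 + (11 + O)) = 1/(-370 + O))
1/(H(v(5)) + (-368508 + S(-565))/(405340 + 203659)) = 1/(0 + (-368508 + 1/(-370 - 565))/(405340 + 203659)) = 1/(0 + (-368508 + 1/(-935))/608999) = 1/(0 + (-368508 - 1/935)*(1/608999)) = 1/(0 - 344554981/935*1/608999) = 1/(0 - 344554981/569414065) = 1/(-344554981/569414065) = -569414065/344554981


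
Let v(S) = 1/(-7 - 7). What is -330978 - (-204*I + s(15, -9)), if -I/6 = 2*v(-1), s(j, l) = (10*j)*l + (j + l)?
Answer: -2306214/7 ≈ -3.2946e+5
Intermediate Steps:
s(j, l) = j + l + 10*j*l (s(j, l) = 10*j*l + (j + l) = j + l + 10*j*l)
v(S) = -1/14 (v(S) = 1/(-14) = -1/14)
I = 6/7 (I = -12*(-1)/14 = -6*(-⅐) = 6/7 ≈ 0.85714)
-330978 - (-204*I + s(15, -9)) = -330978 - (-204*6/7 + (15 - 9 + 10*15*(-9))) = -330978 - (-1224/7 + (15 - 9 - 1350)) = -330978 - (-1224/7 - 1344) = -330978 - 1*(-10632/7) = -330978 + 10632/7 = -2306214/7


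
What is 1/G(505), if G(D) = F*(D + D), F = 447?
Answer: 1/451470 ≈ 2.2150e-6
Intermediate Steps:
G(D) = 894*D (G(D) = 447*(D + D) = 447*(2*D) = 894*D)
1/G(505) = 1/(894*505) = 1/451470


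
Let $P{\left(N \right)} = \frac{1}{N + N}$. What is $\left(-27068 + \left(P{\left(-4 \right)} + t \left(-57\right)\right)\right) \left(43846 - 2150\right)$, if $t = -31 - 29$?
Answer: $-986032220$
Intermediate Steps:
$t = -60$ ($t = -31 - 29 = -60$)
$P{\left(N \right)} = \frac{1}{2 N}$
$\left(-27068 + \left(P{\left(-4 \right)} + t \left(-57\right)\right)\right) \left(43846 - 2150\right) = \left(-27068 + \left(\frac{1}{2 \left(-4\right)} - -3420\right)\right) \left(43846 - 2150\right) = \left(-27068 + \left(\frac{1}{2} \left(- \frac{1}{4}\right) + 3420\right)\right) 41696 = \left(-27068 + \left(- \frac{1}{8} + 3420\right)\right) 41696 = \left(-27068 + \frac{27359}{8}\right) 41696 = \left(- \frac{189185}{8}\right) 41696 = -986032220$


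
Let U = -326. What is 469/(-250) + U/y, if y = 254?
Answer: -100313/31750 ≈ -3.1595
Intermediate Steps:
469/(-250) + U/y = 469/(-250) - 326/254 = 469*(-1/250) - 326*1/254 = -469/250 - 163/127 = -100313/31750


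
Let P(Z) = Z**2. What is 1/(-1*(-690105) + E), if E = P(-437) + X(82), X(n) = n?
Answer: 1/881156 ≈ 1.1349e-6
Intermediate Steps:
E = 191051 (E = (-437)**2 + 82 = 190969 + 82 = 191051)
1/(-1*(-690105) + E) = 1/(-1*(-690105) + 191051) = 1/(690105 + 191051) = 1/881156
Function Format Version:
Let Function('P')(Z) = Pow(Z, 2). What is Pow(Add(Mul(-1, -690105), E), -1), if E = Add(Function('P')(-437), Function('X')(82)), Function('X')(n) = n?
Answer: Rational(1, 881156) ≈ 1.1349e-6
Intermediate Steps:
E = 191051 (E = Add(Pow(-437, 2), 82) = Add(190969, 82) = 191051)
Pow(Add(Mul(-1, -690105), E), -1) = Pow(Add(Mul(-1, -690105), 191051), -1) = Pow(Add(690105, 191051), -1) = Pow(881156, -1) = Rational(1, 881156)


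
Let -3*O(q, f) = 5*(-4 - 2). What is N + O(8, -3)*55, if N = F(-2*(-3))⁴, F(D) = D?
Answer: 1846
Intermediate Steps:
O(q, f) = 10 (O(q, f) = -5*(-4 - 2)/3 = -5*(-6)/3 = -⅓*(-30) = 10)
N = 1296 (N = (-2*(-3))⁴ = 6⁴ = 1296)
N + O(8, -3)*55 = 1296 + 10*55 = 1296 + 550 = 1846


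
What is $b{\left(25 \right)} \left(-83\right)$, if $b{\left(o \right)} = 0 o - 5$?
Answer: $415$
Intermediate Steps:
$b{\left(o \right)} = -5$ ($b{\left(o \right)} = 0 - 5 = -5$)
$b{\left(25 \right)} \left(-83\right) = \left(-5\right) \left(-83\right) = 415$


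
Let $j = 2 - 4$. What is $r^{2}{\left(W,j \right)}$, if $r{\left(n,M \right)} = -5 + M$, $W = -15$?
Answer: $49$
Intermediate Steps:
$j = -2$ ($j = 2 - 4 = -2$)
$r^{2}{\left(W,j \right)} = \left(-5 - 2\right)^{2} = \left(-7\right)^{2} = 49$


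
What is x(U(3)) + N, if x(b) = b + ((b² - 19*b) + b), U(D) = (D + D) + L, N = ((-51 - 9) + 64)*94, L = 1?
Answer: 306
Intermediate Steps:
N = 376 (N = (-60 + 64)*94 = 4*94 = 376)
U(D) = 1 + 2*D (U(D) = (D + D) + 1 = 2*D + 1 = 1 + 2*D)
x(b) = b² - 17*b (x(b) = b + (b² - 18*b) = b² - 17*b)
x(U(3)) + N = (1 + 2*3)*(-17 + (1 + 2*3)) + 376 = (1 + 6)*(-17 + (1 + 6)) + 376 = 7*(-17 + 7) + 376 = 7*(-10) + 376 = -70 + 376 = 306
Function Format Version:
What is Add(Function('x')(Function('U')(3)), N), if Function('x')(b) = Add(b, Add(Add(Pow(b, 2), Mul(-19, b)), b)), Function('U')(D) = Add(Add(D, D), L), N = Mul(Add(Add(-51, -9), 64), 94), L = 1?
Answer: 306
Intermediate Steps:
N = 376 (N = Mul(Add(-60, 64), 94) = Mul(4, 94) = 376)
Function('U')(D) = Add(1, Mul(2, D)) (Function('U')(D) = Add(Add(D, D), 1) = Add(Mul(2, D), 1) = Add(1, Mul(2, D)))
Function('x')(b) = Add(Pow(b, 2), Mul(-17, b)) (Function('x')(b) = Add(b, Add(Pow(b, 2), Mul(-18, b))) = Add(Pow(b, 2), Mul(-17, b)))
Add(Function('x')(Function('U')(3)), N) = Add(Mul(Add(1, Mul(2, 3)), Add(-17, Add(1, Mul(2, 3)))), 376) = Add(Mul(Add(1, 6), Add(-17, Add(1, 6))), 376) = Add(Mul(7, Add(-17, 7)), 376) = Add(Mul(7, -10), 376) = Add(-70, 376) = 306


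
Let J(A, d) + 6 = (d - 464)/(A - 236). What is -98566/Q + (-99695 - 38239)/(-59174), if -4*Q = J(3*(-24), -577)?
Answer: -3592791745775/23876709 ≈ -1.5047e+5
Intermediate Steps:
J(A, d) = -6 + (-464 + d)/(-236 + A) (J(A, d) = -6 + (d - 464)/(A - 236) = -6 + (-464 + d)/(-236 + A))
Q = 807/1232 (Q = -(952 - 577 - 18*(-24))/(4*(-236 + 3*(-24))) = -(952 - 577 - 6*(-72))/(4*(-236 - 72)) = -(952 - 577 + 432)/(4*(-308)) = -(-1)*807/1232 = -¼*(-807/308) = 807/1232 ≈ 0.65503)
-98566/Q + (-99695 - 38239)/(-59174) = -98566/807/1232 + (-99695 - 38239)/(-59174) = -98566*1232/807 - 137934*(-1/59174) = -121433312/807 + 68967/29587 = -3592791745775/23876709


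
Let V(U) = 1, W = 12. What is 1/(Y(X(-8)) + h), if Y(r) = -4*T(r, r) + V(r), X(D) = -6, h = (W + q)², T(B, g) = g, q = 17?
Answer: 1/866 ≈ 0.0011547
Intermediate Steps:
h = 841 (h = (12 + 17)² = 29² = 841)
Y(r) = 1 - 4*r (Y(r) = -4*r + 1 = 1 - 4*r)
1/(Y(X(-8)) + h) = 1/((1 - 4*(-6)) + 841) = 1/((1 + 24) + 841) = 1/(25 + 841) = 1/866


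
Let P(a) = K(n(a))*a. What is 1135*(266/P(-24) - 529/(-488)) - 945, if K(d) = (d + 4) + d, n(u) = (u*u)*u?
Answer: 5783556085/20235408 ≈ 285.81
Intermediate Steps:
n(u) = u**3 (n(u) = u**2*u = u**3)
K(d) = 4 + 2*d (K(d) = (4 + d) + d = 4 + 2*d)
P(a) = a*(4 + 2*a**3) (P(a) = (4 + 2*a**3)*a = a*(4 + 2*a**3))
1135*(266/P(-24) - 529/(-488)) - 945 = 1135*(266/((2*(-24)*(2 + (-24)**3))) - 529/(-488)) - 945 = 1135*(266/((2*(-24)*(2 - 13824))) - 529*(-1/488)) - 945 = 1135*(266/((2*(-24)*(-13822))) + 529/488) - 945 = 1135*(266/663456 + 529/488) - 945 = 1135*(266*(1/663456) + 529/488) - 945 = 1135*(133/331728 + 529/488) - 945 = 1135*(21943627/20235408) - 945 = 24906016645/20235408 - 945 = 5783556085/20235408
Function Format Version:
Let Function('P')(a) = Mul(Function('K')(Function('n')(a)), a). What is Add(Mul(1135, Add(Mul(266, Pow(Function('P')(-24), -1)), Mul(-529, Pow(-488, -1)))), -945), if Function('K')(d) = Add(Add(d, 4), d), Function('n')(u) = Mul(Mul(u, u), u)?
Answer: Rational(5783556085, 20235408) ≈ 285.81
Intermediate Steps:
Function('n')(u) = Pow(u, 3) (Function('n')(u) = Mul(Pow(u, 2), u) = Pow(u, 3))
Function('K')(d) = Add(4, Mul(2, d)) (Function('K')(d) = Add(Add(4, d), d) = Add(4, Mul(2, d)))
Function('P')(a) = Mul(a, Add(4, Mul(2, Pow(a, 3)))) (Function('P')(a) = Mul(Add(4, Mul(2, Pow(a, 3))), a) = Mul(a, Add(4, Mul(2, Pow(a, 3)))))
Add(Mul(1135, Add(Mul(266, Pow(Function('P')(-24), -1)), Mul(-529, Pow(-488, -1)))), -945) = Add(Mul(1135, Add(Mul(266, Pow(Mul(2, -24, Add(2, Pow(-24, 3))), -1)), Mul(-529, Pow(-488, -1)))), -945) = Add(Mul(1135, Add(Mul(266, Pow(Mul(2, -24, Add(2, -13824)), -1)), Mul(-529, Rational(-1, 488)))), -945) = Add(Mul(1135, Add(Mul(266, Pow(Mul(2, -24, -13822), -1)), Rational(529, 488))), -945) = Add(Mul(1135, Add(Mul(266, Pow(663456, -1)), Rational(529, 488))), -945) = Add(Mul(1135, Add(Mul(266, Rational(1, 663456)), Rational(529, 488))), -945) = Add(Mul(1135, Add(Rational(133, 331728), Rational(529, 488))), -945) = Add(Mul(1135, Rational(21943627, 20235408)), -945) = Add(Rational(24906016645, 20235408), -945) = Rational(5783556085, 20235408)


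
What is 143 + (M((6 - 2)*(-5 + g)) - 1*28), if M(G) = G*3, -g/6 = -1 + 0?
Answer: 127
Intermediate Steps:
g = 6 (g = -6*(-1 + 0) = -6*(-1) = 6)
M(G) = 3*G
143 + (M((6 - 2)*(-5 + g)) - 1*28) = 143 + (3*((6 - 2)*(-5 + 6)) - 1*28) = 143 + (3*(4*1) - 28) = 143 + (3*4 - 28) = 143 + (12 - 28) = 143 - 16 = 127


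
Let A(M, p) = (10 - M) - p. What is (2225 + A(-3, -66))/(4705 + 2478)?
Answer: 2304/7183 ≈ 0.32076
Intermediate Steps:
A(M, p) = 10 - M - p
(2225 + A(-3, -66))/(4705 + 2478) = (2225 + (10 - 1*(-3) - 1*(-66)))/(4705 + 2478) = (2225 + (10 + 3 + 66))/7183 = (2225 + 79)*(1/7183) = 2304*(1/7183) = 2304/7183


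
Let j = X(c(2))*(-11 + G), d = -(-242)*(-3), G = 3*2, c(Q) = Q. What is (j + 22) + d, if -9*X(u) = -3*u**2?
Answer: -2132/3 ≈ -710.67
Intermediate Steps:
X(u) = u**2/3 (X(u) = -(-1)*u**2/3 = u**2/3)
G = 6
d = -726 (d = -1*726 = -726)
j = -20/3 (j = ((1/3)*2**2)*(-11 + 6) = ((1/3)*4)*(-5) = (4/3)*(-5) = -20/3 ≈ -6.6667)
(j + 22) + d = (-20/3 + 22) - 726 = 46/3 - 726 = -2132/3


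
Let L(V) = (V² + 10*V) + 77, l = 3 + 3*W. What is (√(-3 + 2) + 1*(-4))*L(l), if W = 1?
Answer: -692 + 173*I ≈ -692.0 + 173.0*I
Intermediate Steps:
l = 6 (l = 3 + 3*1 = 3 + 3 = 6)
L(V) = 77 + V² + 10*V
(√(-3 + 2) + 1*(-4))*L(l) = (√(-3 + 2) + 1*(-4))*(77 + 6² + 10*6) = (√(-1) - 4)*(77 + 36 + 60) = (I - 4)*173 = (-4 + I)*173 = -692 + 173*I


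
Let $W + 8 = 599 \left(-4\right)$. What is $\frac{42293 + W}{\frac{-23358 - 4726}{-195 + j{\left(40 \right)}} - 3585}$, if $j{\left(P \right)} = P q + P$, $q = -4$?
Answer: $- \frac{1795005}{157313} \approx -11.41$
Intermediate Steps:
$W = -2404$ ($W = -8 + 599 \left(-4\right) = -8 - 2396 = -2404$)
$j{\left(P \right)} = - 3 P$ ($j{\left(P \right)} = P \left(-4\right) + P = - 4 P + P = - 3 P$)
$\frac{42293 + W}{\frac{-23358 - 4726}{-195 + j{\left(40 \right)}} - 3585} = \frac{42293 - 2404}{\frac{-23358 - 4726}{-195 - 120} - 3585} = \frac{39889}{- \frac{28084}{-195 - 120} - 3585} = \frac{39889}{- \frac{28084}{-315} - 3585} = \frac{39889}{\left(-28084\right) \left(- \frac{1}{315}\right) - 3585} = \frac{39889}{\frac{4012}{45} - 3585} = \frac{39889}{- \frac{157313}{45}} = 39889 \left(- \frac{45}{157313}\right) = - \frac{1795005}{157313}$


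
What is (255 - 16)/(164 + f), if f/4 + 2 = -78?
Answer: -239/156 ≈ -1.5321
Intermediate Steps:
f = -320 (f = -8 + 4*(-78) = -8 - 312 = -320)
(255 - 16)/(164 + f) = (255 - 16)/(164 - 320) = 239/(-156) = 239*(-1/156) = -239/156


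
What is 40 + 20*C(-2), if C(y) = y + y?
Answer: -40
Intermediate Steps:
C(y) = 2*y
40 + 20*C(-2) = 40 + 20*(2*(-2)) = 40 + 20*(-4) = 40 - 80 = -40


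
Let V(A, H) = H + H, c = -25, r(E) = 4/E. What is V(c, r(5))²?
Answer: 64/25 ≈ 2.5600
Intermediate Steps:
V(A, H) = 2*H
V(c, r(5))² = (2*(4/5))² = (2*(4*(⅕)))² = (2*(⅘))² = (8/5)² = 64/25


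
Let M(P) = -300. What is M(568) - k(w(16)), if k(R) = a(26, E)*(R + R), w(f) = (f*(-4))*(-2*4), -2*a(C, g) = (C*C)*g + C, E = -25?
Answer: -8639788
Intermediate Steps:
a(C, g) = -C/2 - g*C**2/2 (a(C, g) = -((C*C)*g + C)/2 = -(C**2*g + C)/2 = -(g*C**2 + C)/2 = -(C + g*C**2)/2 = -C/2 - g*C**2/2)
w(f) = 32*f (w(f) = -4*f*(-8) = 32*f)
k(R) = 16874*R (k(R) = (-1/2*26*(1 + 26*(-25)))*(R + R) = (-1/2*26*(1 - 650))*(2*R) = (-1/2*26*(-649))*(2*R) = 8437*(2*R) = 16874*R)
M(568) - k(w(16)) = -300 - 16874*32*16 = -300 - 16874*512 = -300 - 1*8639488 = -300 - 8639488 = -8639788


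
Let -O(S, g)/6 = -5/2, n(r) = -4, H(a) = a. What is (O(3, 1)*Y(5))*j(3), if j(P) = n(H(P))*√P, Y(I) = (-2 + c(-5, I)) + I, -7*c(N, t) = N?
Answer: -1560*√3/7 ≈ -386.00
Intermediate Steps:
c(N, t) = -N/7
O(S, g) = 15 (O(S, g) = -(-30)/2 = -6*(-5/2) = 15)
Y(I) = -9/7 + I (Y(I) = (-2 - ⅐*(-5)) + I = (-2 + 5/7) + I = -9/7 + I)
j(P) = -4*√P
(O(3, 1)*Y(5))*j(3) = (15*(-9/7 + 5))*(-4*√3) = (15*(26/7))*(-4*√3) = 390*(-4*√3)/7 = -1560*√3/7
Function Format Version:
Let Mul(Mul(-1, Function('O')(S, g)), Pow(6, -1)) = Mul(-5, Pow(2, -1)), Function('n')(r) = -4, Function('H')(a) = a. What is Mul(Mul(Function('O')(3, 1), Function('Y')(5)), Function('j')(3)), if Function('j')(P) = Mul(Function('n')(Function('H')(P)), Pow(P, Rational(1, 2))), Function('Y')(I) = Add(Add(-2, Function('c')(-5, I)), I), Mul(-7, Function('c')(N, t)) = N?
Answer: Mul(Rational(-1560, 7), Pow(3, Rational(1, 2))) ≈ -386.00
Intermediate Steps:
Function('c')(N, t) = Mul(Rational(-1, 7), N)
Function('O')(S, g) = 15 (Function('O')(S, g) = Mul(-6, Mul(-5, Pow(2, -1))) = Mul(-6, Mul(-5, Rational(1, 2))) = Mul(-6, Rational(-5, 2)) = 15)
Function('Y')(I) = Add(Rational(-9, 7), I) (Function('Y')(I) = Add(Add(-2, Mul(Rational(-1, 7), -5)), I) = Add(Add(-2, Rational(5, 7)), I) = Add(Rational(-9, 7), I))
Function('j')(P) = Mul(-4, Pow(P, Rational(1, 2)))
Mul(Mul(Function('O')(3, 1), Function('Y')(5)), Function('j')(3)) = Mul(Mul(15, Add(Rational(-9, 7), 5)), Mul(-4, Pow(3, Rational(1, 2)))) = Mul(Mul(15, Rational(26, 7)), Mul(-4, Pow(3, Rational(1, 2)))) = Mul(Rational(390, 7), Mul(-4, Pow(3, Rational(1, 2)))) = Mul(Rational(-1560, 7), Pow(3, Rational(1, 2)))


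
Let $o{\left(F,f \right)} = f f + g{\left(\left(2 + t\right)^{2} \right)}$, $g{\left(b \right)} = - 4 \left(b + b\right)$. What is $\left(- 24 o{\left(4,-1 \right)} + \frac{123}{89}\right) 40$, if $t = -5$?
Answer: $\frac{6071160}{89} \approx 68215.0$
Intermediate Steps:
$g{\left(b \right)} = - 8 b$ ($g{\left(b \right)} = - 4 \cdot 2 b = - 8 b$)
$o{\left(F,f \right)} = -72 + f^{2}$ ($o{\left(F,f \right)} = f f - 8 \left(2 - 5\right)^{2} = f^{2} - 8 \left(-3\right)^{2} = f^{2} - 72 = -72 + f^{2}$)
$\left(- 24 o{\left(4,-1 \right)} + \frac{123}{89}\right) 40 = \left(- 24 \left(-72 + \left(-1\right)^{2}\right) + \frac{123}{89}\right) 40 = \left(- 24 \left(-72 + 1\right) + 123 \cdot \frac{1}{89}\right) 40 = \left(\left(-24\right) \left(-71\right) + \frac{123}{89}\right) 40 = \left(1704 + \frac{123}{89}\right) 40 = \frac{151779}{89} \cdot 40 = \frac{6071160}{89}$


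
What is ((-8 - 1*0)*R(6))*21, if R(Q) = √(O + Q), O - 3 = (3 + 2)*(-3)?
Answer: -168*I*√6 ≈ -411.51*I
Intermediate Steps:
O = -12 (O = 3 + (3 + 2)*(-3) = 3 + 5*(-3) = 3 - 15 = -12)
R(Q) = √(-12 + Q)
((-8 - 1*0)*R(6))*21 = ((-8 - 1*0)*√(-12 + 6))*21 = ((-8 + 0)*√(-6))*21 = -8*I*√6*21 = -168*I*√6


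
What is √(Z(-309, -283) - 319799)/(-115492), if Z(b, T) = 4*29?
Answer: -I*√319683/115492 ≈ -0.0048956*I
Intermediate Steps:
Z(b, T) = 116
√(Z(-309, -283) - 319799)/(-115492) = √(116 - 319799)/(-115492) = √(-319683)*(-1/115492) = (I*√319683)*(-1/115492) = -I*√319683/115492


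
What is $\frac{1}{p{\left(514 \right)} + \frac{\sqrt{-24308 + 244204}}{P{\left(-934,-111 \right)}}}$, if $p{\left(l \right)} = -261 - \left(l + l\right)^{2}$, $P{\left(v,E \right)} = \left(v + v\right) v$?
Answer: $- \frac{402208260216267560}{425152230420304542932713} - \frac{436178 \sqrt{54974}}{425152230420304542932713} \approx -9.4603 \cdot 10^{-7}$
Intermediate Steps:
$P{\left(v,E \right)} = 2 v^{2}$ ($P{\left(v,E \right)} = 2 v v = 2 v^{2}$)
$p{\left(l \right)} = -261 - 4 l^{2}$ ($p{\left(l \right)} = -261 - \left(2 l\right)^{2} = -261 - 4 l^{2}$)
$\frac{1}{p{\left(514 \right)} + \frac{\sqrt{-24308 + 244204}}{P{\left(-934,-111 \right)}}} = \frac{1}{\left(-261 - 4 \cdot 514^{2}\right) + \frac{\sqrt{-24308 + 244204}}{2 \left(-934\right)^{2}}} = \frac{1}{\left(-261 - 1056784\right) + \frac{\sqrt{219896}}{2 \cdot 872356}} = \frac{1}{\left(-261 - 1056784\right) + \frac{2 \sqrt{54974}}{1744712}} = \frac{1}{-1057045 + 2 \sqrt{54974} \cdot \frac{1}{1744712}} = \frac{1}{-1057045 + \frac{\sqrt{54974}}{872356}}$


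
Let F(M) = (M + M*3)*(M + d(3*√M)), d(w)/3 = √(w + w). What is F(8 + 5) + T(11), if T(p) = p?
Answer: 687 + 156*√6*13^(¼) ≈ 1412.6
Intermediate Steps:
d(w) = 3*√2*√w (d(w) = 3*√(w + w) = 3*√(2*w) = 3*(√2*√w) = 3*√2*√w)
F(M) = 4*M*(M + 3*√6*M^(¼)) (F(M) = (M + M*3)*(M + 3*√2*√(3*√M)) = (M + 3*M)*(M + 3*√2*(√3*M^(¼))) = (4*M)*(M + 3*√6*M^(¼)) = 4*M*(M + 3*√6*M^(¼)))
F(8 + 5) + T(11) = 4*(8 + 5)*((8 + 5) + 3*√6*(8 + 5)^(¼)) + 11 = 4*13*(13 + 3*√6*13^(¼)) + 11 = (676 + 156*√6*13^(¼)) + 11 = 687 + 156*√6*13^(¼)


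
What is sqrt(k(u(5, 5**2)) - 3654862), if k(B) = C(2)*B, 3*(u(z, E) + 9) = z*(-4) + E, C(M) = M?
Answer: I*sqrt(32893890)/3 ≈ 1911.8*I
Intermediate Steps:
u(z, E) = -9 - 4*z/3 + E/3 (u(z, E) = -9 + (z*(-4) + E)/3 = -9 + (-4*z + E)/3 = -9 + (E - 4*z)/3 = -9 + (-4*z/3 + E/3) = -9 - 4*z/3 + E/3)
k(B) = 2*B
sqrt(k(u(5, 5**2)) - 3654862) = sqrt(2*(-9 - 4/3*5 + (1/3)*5**2) - 3654862) = sqrt(2*(-9 - 20/3 + (1/3)*25) - 3654862) = sqrt(2*(-9 - 20/3 + 25/3) - 3654862) = sqrt(2*(-22/3) - 3654862) = sqrt(-44/3 - 3654862) = sqrt(-10964630/3) = I*sqrt(32893890)/3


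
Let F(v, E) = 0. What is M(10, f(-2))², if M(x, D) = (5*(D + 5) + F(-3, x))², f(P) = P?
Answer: 50625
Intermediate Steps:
M(x, D) = (25 + 5*D)² (M(x, D) = (5*(D + 5) + 0)² = (5*(5 + D) + 0)² = ((25 + 5*D) + 0)² = (25 + 5*D)²)
M(10, f(-2))² = (25*(5 - 2)²)² = (25*3²)² = (25*9)² = 225² = 50625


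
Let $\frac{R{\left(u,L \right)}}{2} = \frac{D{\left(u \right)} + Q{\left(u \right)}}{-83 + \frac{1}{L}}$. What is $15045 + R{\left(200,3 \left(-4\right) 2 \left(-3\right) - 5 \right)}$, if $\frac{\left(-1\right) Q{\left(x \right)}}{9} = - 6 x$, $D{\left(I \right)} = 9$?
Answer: $\frac{41100897}{2780} \approx 14785.0$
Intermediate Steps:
$Q{\left(x \right)} = 54 x$ ($Q{\left(x \right)} = - 9 \left(- 6 x\right) = 54 x$)
$R{\left(u,L \right)} = \frac{2 \left(9 + 54 u\right)}{-83 + \frac{1}{L}}$ ($R{\left(u,L \right)} = 2 \frac{9 + 54 u}{-83 + \frac{1}{L}} = \frac{2 \left(9 + 54 u\right)}{-83 + \frac{1}{L}}$)
$15045 + R{\left(200,3 \left(-4\right) 2 \left(-3\right) - 5 \right)} = 15045 - \frac{18 \left(3 \left(-4\right) 2 \left(-3\right) - 5\right) \left(1 + 6 \cdot 200\right)}{-1 + 83 \left(3 \left(-4\right) 2 \left(-3\right) - 5\right)} = 15045 - \frac{18 \left(\left(-12\right) 2 \left(-3\right) - 5\right) \left(1 + 1200\right)}{-1 + 83 \left(\left(-12\right) 2 \left(-3\right) - 5\right)} = 15045 - 18 \left(\left(-24\right) \left(-3\right) - 5\right) \frac{1}{-1 + 83 \left(\left(-24\right) \left(-3\right) - 5\right)} 1201 = 15045 - 18 \left(72 - 5\right) \frac{1}{-1 + 83 \left(72 - 5\right)} 1201 = 15045 - 1206 \frac{1}{-1 + 83 \cdot 67} \cdot 1201 = 15045 - 1206 \frac{1}{-1 + 5561} \cdot 1201 = 15045 - 1206 \cdot \frac{1}{5560} \cdot 1201 = 15045 - \frac{724203}{2780} = \frac{41100897}{2780}$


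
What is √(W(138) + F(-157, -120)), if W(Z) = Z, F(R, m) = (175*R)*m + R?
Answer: √3296981 ≈ 1815.8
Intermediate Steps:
F(R, m) = R + 175*R*m (F(R, m) = 175*R*m + R = R + 175*R*m)
√(W(138) + F(-157, -120)) = √(138 - 157*(1 + 175*(-120))) = √(138 - 157*(1 - 21000)) = √(138 - 157*(-20999)) = √(138 + 3296843) = √3296981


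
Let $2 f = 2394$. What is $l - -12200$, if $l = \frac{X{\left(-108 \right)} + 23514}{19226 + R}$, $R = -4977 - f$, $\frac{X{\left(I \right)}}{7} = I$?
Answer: $\frac{79628579}{6526} \approx 12202.0$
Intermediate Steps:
$f = 1197$ ($f = \frac{1}{2} \cdot 2394 = 1197$)
$X{\left(I \right)} = 7 I$
$R = -6174$ ($R = -4977 - 1197 = -6174$)
$l = \frac{11379}{6526}$ ($l = \frac{7 \left(-108\right) + 23514}{19226 - 6174} = \frac{-756 + 23514}{13052} = 22758 \cdot \frac{1}{13052} = \frac{11379}{6526} \approx 1.7436$)
$l - -12200 = \frac{11379}{6526} - -12200 = \frac{11379}{6526} + 12200 = \frac{79628579}{6526}$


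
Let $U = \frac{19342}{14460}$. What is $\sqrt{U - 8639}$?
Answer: $\frac{17 i \sqrt{1562337930}}{7230} \approx 92.939 i$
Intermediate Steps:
$U = \frac{9671}{7230}$ ($U = 19342 \cdot \frac{1}{14460} = \frac{9671}{7230} \approx 1.3376$)
$\sqrt{U - 8639} = \sqrt{\frac{9671}{7230} - 8639} = \sqrt{- \frac{62450299}{7230}} = \frac{17 i \sqrt{1562337930}}{7230}$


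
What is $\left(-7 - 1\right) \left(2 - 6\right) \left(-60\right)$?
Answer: $-1920$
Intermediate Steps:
$\left(-7 - 1\right) \left(2 - 6\right) \left(-60\right) = \left(-8\right) \left(-4\right) \left(-60\right) = 32 \left(-60\right) = -1920$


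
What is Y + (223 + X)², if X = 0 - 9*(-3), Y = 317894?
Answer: 380394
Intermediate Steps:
X = 27 (X = 0 + 27 = 27)
Y + (223 + X)² = 317894 + (223 + 27)² = 317894 + 250² = 317894 + 62500 = 380394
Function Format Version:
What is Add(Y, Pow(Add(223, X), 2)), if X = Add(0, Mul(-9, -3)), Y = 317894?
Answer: 380394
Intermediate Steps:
X = 27 (X = Add(0, 27) = 27)
Add(Y, Pow(Add(223, X), 2)) = Add(317894, Pow(Add(223, 27), 2)) = Add(317894, Pow(250, 2)) = Add(317894, 62500) = 380394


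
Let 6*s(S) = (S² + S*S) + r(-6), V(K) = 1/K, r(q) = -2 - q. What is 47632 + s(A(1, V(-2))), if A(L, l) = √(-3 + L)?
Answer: 47632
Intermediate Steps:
V(K) = 1/K
s(S) = ⅔ + S²/3 (s(S) = ((S² + S*S) + (-2 - 1*(-6)))/6 = ((S² + S²) + (-2 + 6))/6 = (2*S² + 4)/6 = (4 + 2*S²)/6 = ⅔ + S²/3)
47632 + s(A(1, V(-2))) = 47632 + (⅔ + (√(-3 + 1))²/3) = 47632 + (⅔ + (√(-2))²/3) = 47632 + (⅔ + (I*√2)²/3) = 47632 + (⅔ + (⅓)*(-2)) = 47632 + (⅔ - ⅔) = 47632 + 0 = 47632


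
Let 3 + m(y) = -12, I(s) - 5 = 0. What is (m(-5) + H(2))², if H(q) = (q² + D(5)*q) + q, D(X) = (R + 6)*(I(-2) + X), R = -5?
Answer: 121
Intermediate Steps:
I(s) = 5 (I(s) = 5 + 0 = 5)
m(y) = -15 (m(y) = -3 - 12 = -15)
D(X) = 5 + X (D(X) = (-5 + 6)*(5 + X) = 1*(5 + X) = 5 + X)
H(q) = q² + 11*q (H(q) = (q² + (5 + 5)*q) + q = (q² + 10*q) + q = q² + 11*q)
(m(-5) + H(2))² = (-15 + 2*(11 + 2))² = (-15 + 2*13)² = (-15 + 26)² = 11² = 121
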